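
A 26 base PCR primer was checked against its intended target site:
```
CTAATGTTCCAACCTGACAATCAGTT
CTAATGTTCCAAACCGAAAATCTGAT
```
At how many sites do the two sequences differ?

5

Mismatches (1-based): site 13: C→A; site 15: T→C; site 18: C→A; site 23: A→T; site 25: T→A.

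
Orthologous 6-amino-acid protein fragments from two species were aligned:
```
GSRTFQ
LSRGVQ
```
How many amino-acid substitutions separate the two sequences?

The sequences differ at positions 1, 4, 5 (1-based) — 3 in total.

3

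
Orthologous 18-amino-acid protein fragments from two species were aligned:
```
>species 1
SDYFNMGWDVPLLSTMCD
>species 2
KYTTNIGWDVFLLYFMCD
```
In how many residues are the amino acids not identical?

8

Comparing position by position, 8 residues differ: 1 (S/K), 2 (D/Y), 3 (Y/T), 4 (F/T), 6 (M/I), 11 (P/F), 14 (S/Y), 15 (T/F).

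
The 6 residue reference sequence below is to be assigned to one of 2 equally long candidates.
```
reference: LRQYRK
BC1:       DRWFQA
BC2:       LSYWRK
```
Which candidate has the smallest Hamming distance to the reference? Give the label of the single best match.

BC2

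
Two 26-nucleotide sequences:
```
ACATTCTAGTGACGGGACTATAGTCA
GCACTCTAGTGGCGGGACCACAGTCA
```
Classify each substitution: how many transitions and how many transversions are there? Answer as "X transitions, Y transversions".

5 transitions, 0 transversions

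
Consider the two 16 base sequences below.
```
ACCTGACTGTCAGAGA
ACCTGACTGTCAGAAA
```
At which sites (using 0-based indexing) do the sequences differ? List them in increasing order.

Scanning 0-based: 14: G/A.

14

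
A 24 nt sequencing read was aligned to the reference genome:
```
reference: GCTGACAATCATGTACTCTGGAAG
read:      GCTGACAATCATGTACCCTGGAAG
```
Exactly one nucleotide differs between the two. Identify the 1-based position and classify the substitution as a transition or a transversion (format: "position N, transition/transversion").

position 17, transition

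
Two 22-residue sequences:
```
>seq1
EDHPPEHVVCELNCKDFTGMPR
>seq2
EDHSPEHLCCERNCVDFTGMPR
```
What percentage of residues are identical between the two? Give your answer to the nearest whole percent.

5 positions differ (4, 8, 9, 12, 15), so 17 of 22 match: 17/22 = 77.27%.

77%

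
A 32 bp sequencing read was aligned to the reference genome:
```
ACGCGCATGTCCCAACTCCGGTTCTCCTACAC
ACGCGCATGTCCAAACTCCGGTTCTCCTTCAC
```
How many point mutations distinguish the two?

Mismatches (1-based): site 13: C→A; site 29: A→T.

2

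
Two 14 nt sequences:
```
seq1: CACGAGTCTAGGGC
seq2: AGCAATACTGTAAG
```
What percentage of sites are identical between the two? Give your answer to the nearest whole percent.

Mismatches at positions 1, 2, 4, 6, 7, 10, 11, 12, 13, 14 (1-based): 10 of 14.
Identical positions: 4/14 = 28.57% → 29%.

29%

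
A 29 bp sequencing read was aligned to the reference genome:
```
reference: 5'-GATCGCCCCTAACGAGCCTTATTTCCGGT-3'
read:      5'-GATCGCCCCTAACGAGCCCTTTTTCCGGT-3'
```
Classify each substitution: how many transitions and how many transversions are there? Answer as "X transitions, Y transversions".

1 transition, 1 transversion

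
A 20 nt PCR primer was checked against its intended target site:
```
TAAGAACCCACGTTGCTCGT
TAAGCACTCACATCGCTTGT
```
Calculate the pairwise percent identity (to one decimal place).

5 positions differ (5, 8, 12, 14, 18), so 15 of 20 match: 15/20 = 75%.

75.0%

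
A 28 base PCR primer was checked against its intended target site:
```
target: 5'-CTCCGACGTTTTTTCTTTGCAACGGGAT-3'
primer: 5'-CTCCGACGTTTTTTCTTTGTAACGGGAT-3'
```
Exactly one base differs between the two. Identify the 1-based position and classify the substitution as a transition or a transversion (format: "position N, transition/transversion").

position 20, transition

Position 20 changes C→T. C is a pyrimidine and T is a pyrimidine, so this is a transition.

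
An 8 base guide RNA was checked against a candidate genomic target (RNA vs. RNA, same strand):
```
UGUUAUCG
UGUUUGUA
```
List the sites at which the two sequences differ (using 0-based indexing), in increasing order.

4, 5, 6, 7

Differences at site 4 (A→U), site 5 (U→G), site 6 (C→U), site 7 (G→A).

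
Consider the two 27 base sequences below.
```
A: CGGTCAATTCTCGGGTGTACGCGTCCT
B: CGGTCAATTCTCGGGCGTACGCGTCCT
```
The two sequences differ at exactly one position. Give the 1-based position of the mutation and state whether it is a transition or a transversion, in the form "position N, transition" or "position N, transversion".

position 16, transition

The sequences differ only at position 16: T→C (pyrimidine→pyrimidine), a transition.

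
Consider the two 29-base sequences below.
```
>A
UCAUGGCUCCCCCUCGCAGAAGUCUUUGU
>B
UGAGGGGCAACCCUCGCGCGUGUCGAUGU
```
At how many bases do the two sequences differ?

12

The sequences differ at bases 2, 4, 7, 8, 9, 10, 18, 19, 20, 21, 25, 26 (1-based) — 12 in total.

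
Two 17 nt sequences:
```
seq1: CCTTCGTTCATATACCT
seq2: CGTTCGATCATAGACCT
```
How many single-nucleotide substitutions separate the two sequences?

3

Mismatches (1-based): position 2: C→G; position 7: T→A; position 13: T→G.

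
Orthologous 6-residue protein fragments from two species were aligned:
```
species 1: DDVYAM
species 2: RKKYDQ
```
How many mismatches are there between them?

5

Comparing position by position, 5 residues differ: 1 (D/R), 2 (D/K), 3 (V/K), 5 (A/D), 6 (M/Q).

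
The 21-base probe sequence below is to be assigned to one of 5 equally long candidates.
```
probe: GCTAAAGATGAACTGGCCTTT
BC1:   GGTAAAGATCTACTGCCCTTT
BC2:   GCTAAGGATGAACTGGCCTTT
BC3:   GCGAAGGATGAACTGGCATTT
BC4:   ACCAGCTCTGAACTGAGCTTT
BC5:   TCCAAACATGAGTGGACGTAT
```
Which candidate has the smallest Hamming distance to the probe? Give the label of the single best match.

BC2

BC1 differs at 4 positions; BC2 differs at 1 position; BC3 differs at 3 positions; BC4 differs at 8 positions; BC5 differs at 9 positions. The closest is BC2.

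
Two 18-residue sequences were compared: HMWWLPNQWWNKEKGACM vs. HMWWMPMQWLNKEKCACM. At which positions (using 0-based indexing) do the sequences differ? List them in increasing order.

Scanning 0-based: 4: L/M; 6: N/M; 9: W/L; 14: G/C.

4, 6, 9, 14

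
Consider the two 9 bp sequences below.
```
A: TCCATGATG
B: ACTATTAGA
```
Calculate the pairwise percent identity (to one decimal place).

44.4%

Mismatches at positions 1, 3, 6, 8, 9 (1-based): 5 of 9.
Identical positions: 4/9 = 44.44% → 44.4%.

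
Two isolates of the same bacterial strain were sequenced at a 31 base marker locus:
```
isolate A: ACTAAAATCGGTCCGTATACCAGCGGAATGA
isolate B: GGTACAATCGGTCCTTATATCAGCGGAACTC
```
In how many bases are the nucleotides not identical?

8

Comparing position by position, 8 bases differ: 1 (A/G), 2 (C/G), 5 (A/C), 15 (G/T), 20 (C/T), 29 (T/C), 30 (G/T), 31 (A/C).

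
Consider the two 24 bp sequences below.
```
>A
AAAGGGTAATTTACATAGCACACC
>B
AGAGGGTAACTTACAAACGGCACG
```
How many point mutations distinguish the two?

7

Mismatches (1-based): base 2: A→G; base 10: T→C; base 16: T→A; base 18: G→C; base 19: C→G; base 20: A→G; base 24: C→G.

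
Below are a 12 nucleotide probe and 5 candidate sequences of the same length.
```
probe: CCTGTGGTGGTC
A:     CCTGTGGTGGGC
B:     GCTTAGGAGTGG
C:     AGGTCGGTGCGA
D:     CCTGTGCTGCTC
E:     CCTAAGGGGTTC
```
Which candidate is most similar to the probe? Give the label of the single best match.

A differs at 1 base; B differs at 7 bases; C differs at 8 bases; D differs at 2 bases; E differs at 4 bases. The closest is A.

A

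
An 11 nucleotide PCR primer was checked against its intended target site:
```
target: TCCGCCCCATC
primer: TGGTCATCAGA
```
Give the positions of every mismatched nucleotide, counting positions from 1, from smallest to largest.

2, 3, 4, 6, 7, 10, 11

Differences at position 2 (C→G), position 3 (C→G), position 4 (G→T), position 6 (C→A), position 7 (C→T), position 10 (T→G), position 11 (C→A).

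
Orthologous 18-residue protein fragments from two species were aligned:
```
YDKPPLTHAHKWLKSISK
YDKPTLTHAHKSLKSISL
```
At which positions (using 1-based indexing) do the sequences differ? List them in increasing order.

5, 12, 18

Scanning 1-based: 5: P/T; 12: W/S; 18: K/L.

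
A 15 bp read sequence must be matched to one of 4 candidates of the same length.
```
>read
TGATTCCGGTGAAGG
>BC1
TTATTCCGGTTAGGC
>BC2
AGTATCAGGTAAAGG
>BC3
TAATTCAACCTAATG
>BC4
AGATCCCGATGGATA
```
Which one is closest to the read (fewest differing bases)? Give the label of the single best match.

BC1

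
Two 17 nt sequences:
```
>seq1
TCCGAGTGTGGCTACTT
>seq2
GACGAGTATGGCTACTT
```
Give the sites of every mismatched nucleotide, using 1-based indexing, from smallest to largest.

Differences at site 1 (T→G), site 2 (C→A), site 8 (G→A).

1, 2, 8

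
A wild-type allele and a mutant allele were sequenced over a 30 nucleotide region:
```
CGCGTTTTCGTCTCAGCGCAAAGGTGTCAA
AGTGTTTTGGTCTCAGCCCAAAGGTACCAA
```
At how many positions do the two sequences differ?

6

The sequences differ at positions 1, 3, 9, 18, 26, 27 (1-based) — 6 in total.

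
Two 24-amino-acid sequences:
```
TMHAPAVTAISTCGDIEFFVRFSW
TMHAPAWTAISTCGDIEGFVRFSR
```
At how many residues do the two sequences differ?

3

Mismatches (1-based): residue 7: V→W; residue 18: F→G; residue 24: W→R.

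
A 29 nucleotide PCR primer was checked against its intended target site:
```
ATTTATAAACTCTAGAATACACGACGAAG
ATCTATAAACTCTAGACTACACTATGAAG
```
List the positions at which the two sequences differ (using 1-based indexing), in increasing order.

3, 17, 23, 25

Differences at position 3 (T→C), position 17 (A→C), position 23 (G→T), position 25 (C→T).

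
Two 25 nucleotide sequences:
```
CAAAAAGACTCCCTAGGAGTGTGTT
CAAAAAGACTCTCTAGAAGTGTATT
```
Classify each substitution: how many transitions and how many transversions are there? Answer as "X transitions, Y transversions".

3 transitions, 0 transversions

Transitions (purine↔purine or pyrimidine↔pyrimidine): 12 C→T, 17 G→A, 23 G→A.
Transversions (purine↔pyrimidine): none.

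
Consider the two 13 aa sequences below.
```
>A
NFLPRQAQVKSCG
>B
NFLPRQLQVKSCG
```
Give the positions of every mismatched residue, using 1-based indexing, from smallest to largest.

Scanning 1-based: 7: A/L.

7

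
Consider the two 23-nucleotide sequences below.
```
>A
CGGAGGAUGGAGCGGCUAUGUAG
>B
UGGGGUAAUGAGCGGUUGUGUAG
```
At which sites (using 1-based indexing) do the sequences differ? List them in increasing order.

Differences at site 1 (C→U), site 4 (A→G), site 6 (G→U), site 8 (U→A), site 9 (G→U), site 16 (C→U), site 18 (A→G).

1, 4, 6, 8, 9, 16, 18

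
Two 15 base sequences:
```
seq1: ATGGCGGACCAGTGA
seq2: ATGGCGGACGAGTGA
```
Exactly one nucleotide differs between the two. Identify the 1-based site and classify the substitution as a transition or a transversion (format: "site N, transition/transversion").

site 10, transversion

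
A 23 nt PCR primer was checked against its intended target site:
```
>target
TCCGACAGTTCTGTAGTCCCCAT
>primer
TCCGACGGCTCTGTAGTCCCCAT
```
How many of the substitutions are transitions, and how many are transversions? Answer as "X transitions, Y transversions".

Transitions (purine↔purine or pyrimidine↔pyrimidine): 7 A→G, 9 T→C.
Transversions (purine↔pyrimidine): none.

2 transitions, 0 transversions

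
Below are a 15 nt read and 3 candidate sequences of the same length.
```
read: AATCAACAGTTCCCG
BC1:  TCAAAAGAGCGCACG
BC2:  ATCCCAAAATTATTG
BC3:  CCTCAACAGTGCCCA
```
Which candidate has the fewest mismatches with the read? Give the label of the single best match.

BC3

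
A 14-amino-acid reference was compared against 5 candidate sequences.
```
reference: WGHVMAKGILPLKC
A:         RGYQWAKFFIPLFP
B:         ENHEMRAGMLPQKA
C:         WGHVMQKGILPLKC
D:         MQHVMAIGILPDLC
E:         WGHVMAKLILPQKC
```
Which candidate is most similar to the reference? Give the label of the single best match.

A differs at 9 positions; B differs at 8 positions; C differs at 1 position; D differs at 5 positions; E differs at 2 positions. The closest is C.

C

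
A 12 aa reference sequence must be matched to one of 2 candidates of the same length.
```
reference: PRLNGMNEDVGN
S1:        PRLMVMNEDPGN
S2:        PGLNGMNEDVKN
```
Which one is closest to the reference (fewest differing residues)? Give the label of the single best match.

S2

Hamming distances to reference — S1: 3; S2: 2.
Smallest is S2 with 2 mismatches.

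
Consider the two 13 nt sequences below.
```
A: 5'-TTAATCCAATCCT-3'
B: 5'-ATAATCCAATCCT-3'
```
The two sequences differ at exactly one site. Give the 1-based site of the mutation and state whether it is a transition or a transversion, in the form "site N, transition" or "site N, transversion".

site 1, transversion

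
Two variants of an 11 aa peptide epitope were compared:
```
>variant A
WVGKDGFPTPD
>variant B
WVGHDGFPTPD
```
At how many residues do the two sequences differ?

1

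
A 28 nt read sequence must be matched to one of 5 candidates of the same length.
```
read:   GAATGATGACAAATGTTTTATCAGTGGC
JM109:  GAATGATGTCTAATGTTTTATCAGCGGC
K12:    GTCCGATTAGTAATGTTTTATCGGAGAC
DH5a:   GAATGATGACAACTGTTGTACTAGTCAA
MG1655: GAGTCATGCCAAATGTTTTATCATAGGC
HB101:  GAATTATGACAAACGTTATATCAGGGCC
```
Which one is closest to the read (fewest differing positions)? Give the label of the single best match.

Hamming distances to read — JM109: 3; K12: 9; DH5a: 7; MG1655: 5; HB101: 5.
Smallest is JM109 with 3 mismatches.

JM109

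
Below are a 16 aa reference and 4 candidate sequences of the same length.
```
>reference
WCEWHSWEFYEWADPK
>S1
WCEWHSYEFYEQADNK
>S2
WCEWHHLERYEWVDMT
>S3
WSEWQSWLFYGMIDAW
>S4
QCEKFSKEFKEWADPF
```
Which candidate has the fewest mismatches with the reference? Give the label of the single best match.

Hamming distances to reference — S1: 3; S2: 6; S3: 8; S4: 6.
Smallest is S1 with 3 mismatches.

S1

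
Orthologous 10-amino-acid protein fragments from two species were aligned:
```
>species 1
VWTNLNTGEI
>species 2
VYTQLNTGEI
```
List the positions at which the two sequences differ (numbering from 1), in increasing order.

Scanning 1-based: 2: W/Y; 4: N/Q.

2, 4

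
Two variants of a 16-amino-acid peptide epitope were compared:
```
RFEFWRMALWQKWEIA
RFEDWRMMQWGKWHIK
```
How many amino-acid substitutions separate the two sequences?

Mismatches (1-based): position 4: F→D; position 8: A→M; position 9: L→Q; position 11: Q→G; position 14: E→H; position 16: A→K.

6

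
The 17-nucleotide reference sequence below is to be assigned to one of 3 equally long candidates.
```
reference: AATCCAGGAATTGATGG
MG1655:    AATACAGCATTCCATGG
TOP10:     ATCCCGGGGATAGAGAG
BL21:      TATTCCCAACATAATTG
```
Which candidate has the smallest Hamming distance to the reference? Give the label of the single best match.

Hamming distances to reference — MG1655: 5; TOP10: 7; BL21: 9.
Smallest is MG1655 with 5 mismatches.

MG1655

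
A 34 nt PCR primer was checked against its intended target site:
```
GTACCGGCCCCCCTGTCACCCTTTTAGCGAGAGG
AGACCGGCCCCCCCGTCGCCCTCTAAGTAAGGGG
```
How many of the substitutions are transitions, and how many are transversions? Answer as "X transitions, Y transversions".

7 transitions, 2 transversions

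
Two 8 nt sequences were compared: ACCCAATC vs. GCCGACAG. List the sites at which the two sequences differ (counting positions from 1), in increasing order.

Differences at site 1 (A→G), site 4 (C→G), site 6 (A→C), site 7 (T→A), site 8 (C→G).

1, 4, 6, 7, 8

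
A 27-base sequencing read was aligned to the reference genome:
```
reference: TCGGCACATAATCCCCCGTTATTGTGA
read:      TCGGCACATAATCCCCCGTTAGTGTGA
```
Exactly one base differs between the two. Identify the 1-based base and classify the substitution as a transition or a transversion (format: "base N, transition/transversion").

base 22, transversion

The sequences differ only at base 22: T→G (pyrimidine→purine), a transversion.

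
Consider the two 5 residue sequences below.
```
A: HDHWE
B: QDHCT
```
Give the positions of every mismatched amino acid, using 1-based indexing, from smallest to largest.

1, 4, 5

Scanning 1-based: 1: H/Q; 4: W/C; 5: E/T.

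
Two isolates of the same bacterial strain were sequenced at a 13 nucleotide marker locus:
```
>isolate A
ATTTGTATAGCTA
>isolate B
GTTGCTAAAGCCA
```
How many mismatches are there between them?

5

The sequences differ at sites 1, 4, 5, 8, 12 (1-based) — 5 in total.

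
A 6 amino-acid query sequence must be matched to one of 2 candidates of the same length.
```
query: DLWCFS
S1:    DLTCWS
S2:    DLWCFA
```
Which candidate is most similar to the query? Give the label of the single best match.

S2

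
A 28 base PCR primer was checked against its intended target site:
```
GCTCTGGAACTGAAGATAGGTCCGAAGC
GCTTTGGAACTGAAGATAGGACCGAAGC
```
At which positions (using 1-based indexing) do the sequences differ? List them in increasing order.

4, 21

Differences at position 4 (C→T), position 21 (T→A).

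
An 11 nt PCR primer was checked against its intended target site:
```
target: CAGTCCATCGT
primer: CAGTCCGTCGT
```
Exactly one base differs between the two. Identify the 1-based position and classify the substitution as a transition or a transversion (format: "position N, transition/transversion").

position 7, transition

Position 7 changes A→G. A is a purine and G is a purine, so this is a transition.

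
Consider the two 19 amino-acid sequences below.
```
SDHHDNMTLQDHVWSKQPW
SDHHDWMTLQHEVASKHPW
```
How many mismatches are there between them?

5

The sequences differ at positions 6, 11, 12, 14, 17 (1-based) — 5 in total.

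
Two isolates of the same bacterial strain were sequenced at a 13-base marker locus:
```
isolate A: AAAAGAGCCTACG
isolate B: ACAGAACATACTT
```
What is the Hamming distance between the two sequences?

10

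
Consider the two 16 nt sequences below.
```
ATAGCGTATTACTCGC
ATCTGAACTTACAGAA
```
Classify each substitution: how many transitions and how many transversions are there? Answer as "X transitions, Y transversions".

Transitions (purine↔purine or pyrimidine↔pyrimidine): 6 G→A, 15 G→A.
Transversions (purine↔pyrimidine): 3 A→C, 4 G→T, 5 C→G, 7 T→A, 8 A→C, 13 T→A, 14 C→G, 16 C→A.

2 transitions, 8 transversions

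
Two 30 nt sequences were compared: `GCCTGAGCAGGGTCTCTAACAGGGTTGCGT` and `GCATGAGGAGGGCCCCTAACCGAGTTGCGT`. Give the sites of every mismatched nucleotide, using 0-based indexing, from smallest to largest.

2, 7, 12, 14, 20, 22

Scanning 0-based: 2: C/A; 7: C/G; 12: T/C; 14: T/C; 20: A/C; 22: G/A.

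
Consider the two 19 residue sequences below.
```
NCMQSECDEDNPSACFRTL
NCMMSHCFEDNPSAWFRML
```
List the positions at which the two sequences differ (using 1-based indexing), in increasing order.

4, 6, 8, 15, 18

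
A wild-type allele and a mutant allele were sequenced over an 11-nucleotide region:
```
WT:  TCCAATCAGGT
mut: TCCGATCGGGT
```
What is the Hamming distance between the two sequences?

Comparing position by position, 2 positions differ: 4 (A/G), 8 (A/G).

2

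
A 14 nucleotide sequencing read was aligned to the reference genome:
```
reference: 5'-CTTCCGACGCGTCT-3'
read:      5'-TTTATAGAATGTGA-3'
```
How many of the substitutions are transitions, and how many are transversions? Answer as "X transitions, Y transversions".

Mismatches (1-based):
position 1: C→T (pyrimidine→pyrimidine, transition)
position 4: C→A (pyrimidine→purine, transversion)
position 5: C→T (pyrimidine→pyrimidine, transition)
position 6: G→A (purine→purine, transition)
position 7: A→G (purine→purine, transition)
position 8: C→A (pyrimidine→purine, transversion)
position 9: G→A (purine→purine, transition)
position 10: C→T (pyrimidine→pyrimidine, transition)
position 13: C→G (pyrimidine→purine, transversion)
position 14: T→A (pyrimidine→purine, transversion)

6 transitions, 4 transversions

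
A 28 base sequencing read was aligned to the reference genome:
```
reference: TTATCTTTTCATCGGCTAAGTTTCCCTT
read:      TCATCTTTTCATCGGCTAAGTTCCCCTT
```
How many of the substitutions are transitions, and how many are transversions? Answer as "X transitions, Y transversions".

2 transitions, 0 transversions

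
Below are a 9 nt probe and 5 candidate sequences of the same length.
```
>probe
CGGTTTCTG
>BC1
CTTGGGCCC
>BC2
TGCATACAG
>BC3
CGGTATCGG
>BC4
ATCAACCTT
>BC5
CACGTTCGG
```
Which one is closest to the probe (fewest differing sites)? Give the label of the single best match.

BC3

BC1 differs at 7 sites; BC2 differs at 5 sites; BC3 differs at 2 sites; BC4 differs at 7 sites; BC5 differs at 4 sites. The closest is BC3.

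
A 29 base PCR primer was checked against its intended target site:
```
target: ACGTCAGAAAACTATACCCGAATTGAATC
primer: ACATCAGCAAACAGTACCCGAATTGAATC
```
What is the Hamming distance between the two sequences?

4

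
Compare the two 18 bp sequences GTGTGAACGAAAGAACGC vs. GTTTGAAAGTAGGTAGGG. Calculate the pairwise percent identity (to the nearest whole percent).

61%

7 positions differ (3, 8, 10, 12, 14, 16, 18), so 11 of 18 match: 11/18 = 61.11%.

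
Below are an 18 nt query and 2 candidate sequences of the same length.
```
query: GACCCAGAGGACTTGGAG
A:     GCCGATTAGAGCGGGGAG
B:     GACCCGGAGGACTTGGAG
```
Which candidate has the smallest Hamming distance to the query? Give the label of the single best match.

B

A differs at 9 positions; B differs at 1 position. The closest is B.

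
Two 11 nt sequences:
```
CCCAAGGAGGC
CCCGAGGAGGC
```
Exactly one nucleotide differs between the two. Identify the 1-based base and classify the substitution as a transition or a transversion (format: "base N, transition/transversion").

base 4, transition

The sequences differ only at base 4: A→G (purine→purine), a transition.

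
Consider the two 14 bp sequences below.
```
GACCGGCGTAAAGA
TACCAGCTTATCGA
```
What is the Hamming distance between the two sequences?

5

Mismatches (1-based): site 1: G→T; site 5: G→A; site 8: G→T; site 11: A→T; site 12: A→C.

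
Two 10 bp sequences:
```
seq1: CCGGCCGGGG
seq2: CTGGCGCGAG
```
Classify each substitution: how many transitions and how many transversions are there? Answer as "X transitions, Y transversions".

2 transitions, 2 transversions

Transitions (purine↔purine or pyrimidine↔pyrimidine): 2 C→T, 9 G→A.
Transversions (purine↔pyrimidine): 6 C→G, 7 G→C.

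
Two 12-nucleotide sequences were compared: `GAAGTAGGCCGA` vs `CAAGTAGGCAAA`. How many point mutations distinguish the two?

Comparing position by position, 3 sites differ: 1 (G/C), 10 (C/A), 11 (G/A).

3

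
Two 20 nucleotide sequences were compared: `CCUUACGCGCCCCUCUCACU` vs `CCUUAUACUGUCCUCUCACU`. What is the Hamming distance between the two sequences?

Mismatches (1-based): site 6: C→U; site 7: G→A; site 9: G→U; site 10: C→G; site 11: C→U.

5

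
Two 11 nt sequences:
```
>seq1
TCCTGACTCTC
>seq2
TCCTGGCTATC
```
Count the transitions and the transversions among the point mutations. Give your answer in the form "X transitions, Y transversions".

Mismatches (1-based):
position 6: A→G (purine→purine, transition)
position 9: C→A (pyrimidine→purine, transversion)

1 transition, 1 transversion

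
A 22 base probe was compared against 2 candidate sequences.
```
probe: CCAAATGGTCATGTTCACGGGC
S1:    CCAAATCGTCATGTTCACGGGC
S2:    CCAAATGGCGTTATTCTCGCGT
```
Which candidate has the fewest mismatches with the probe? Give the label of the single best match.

S1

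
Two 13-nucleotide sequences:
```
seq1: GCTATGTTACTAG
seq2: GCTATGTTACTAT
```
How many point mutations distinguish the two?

Comparing position by position, 1 base differs: 13 (G/T).

1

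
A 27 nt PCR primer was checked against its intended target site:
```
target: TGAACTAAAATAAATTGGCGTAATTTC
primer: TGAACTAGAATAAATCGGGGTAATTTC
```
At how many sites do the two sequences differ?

Comparing position by position, 3 sites differ: 8 (A/G), 16 (T/C), 19 (C/G).

3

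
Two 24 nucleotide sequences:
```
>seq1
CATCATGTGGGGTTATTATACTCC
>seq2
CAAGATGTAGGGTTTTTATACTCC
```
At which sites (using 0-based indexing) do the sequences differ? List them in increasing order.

Differences at site 2 (T→A), site 3 (C→G), site 8 (G→A), site 14 (A→T).

2, 3, 8, 14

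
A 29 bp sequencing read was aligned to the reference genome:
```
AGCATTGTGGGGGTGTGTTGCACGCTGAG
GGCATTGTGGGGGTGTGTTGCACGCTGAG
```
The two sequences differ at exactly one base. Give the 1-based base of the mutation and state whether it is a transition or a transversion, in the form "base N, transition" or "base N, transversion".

base 1, transition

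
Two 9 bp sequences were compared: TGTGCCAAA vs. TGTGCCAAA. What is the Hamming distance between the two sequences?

0

No positions differ; the sequences are identical.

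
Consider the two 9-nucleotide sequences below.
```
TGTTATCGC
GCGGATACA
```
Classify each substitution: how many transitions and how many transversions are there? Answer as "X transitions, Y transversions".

Mismatches (1-based):
base 1: T→G (pyrimidine→purine, transversion)
base 2: G→C (purine→pyrimidine, transversion)
base 3: T→G (pyrimidine→purine, transversion)
base 4: T→G (pyrimidine→purine, transversion)
base 7: C→A (pyrimidine→purine, transversion)
base 8: G→C (purine→pyrimidine, transversion)
base 9: C→A (pyrimidine→purine, transversion)

0 transitions, 7 transversions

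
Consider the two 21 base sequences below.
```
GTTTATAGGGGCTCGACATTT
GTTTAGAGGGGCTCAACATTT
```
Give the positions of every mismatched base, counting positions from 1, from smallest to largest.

Scanning 1-based: 6: T/G; 15: G/A.

6, 15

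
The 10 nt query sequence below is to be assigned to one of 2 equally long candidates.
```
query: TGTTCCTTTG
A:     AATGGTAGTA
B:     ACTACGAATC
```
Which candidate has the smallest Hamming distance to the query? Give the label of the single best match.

B

A differs at 8 positions; B differs at 7 positions. The closest is B.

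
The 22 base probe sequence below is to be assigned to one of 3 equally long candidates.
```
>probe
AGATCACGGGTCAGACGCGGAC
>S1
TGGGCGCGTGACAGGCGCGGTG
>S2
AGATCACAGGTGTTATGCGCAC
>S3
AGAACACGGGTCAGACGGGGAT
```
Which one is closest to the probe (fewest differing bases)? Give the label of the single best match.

Hamming distances to probe — S1: 9; S2: 6; S3: 3.
Smallest is S3 with 3 mismatches.

S3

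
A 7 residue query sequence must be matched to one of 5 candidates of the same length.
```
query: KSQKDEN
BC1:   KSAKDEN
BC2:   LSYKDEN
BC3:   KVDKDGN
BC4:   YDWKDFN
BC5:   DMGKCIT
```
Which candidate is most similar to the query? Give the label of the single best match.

BC1

Hamming distances to query — BC1: 1; BC2: 2; BC3: 3; BC4: 4; BC5: 6.
Smallest is BC1 with 1 mismatch.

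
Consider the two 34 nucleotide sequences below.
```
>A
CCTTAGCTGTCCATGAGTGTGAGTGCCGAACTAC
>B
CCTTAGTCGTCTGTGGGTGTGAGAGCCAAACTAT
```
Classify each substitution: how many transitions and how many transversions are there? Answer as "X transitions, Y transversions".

7 transitions, 1 transversion

Transitions (purine↔purine or pyrimidine↔pyrimidine): 7 C→T, 8 T→C, 12 C→T, 13 A→G, 16 A→G, 28 G→A, 34 C→T.
Transversions (purine↔pyrimidine): 24 T→A.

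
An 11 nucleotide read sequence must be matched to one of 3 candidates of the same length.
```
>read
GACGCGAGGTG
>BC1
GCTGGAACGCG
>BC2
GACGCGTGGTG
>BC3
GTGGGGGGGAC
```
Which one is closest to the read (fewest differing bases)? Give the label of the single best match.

Hamming distances to read — BC1: 6; BC2: 1; BC3: 6.
Smallest is BC2 with 1 mismatch.

BC2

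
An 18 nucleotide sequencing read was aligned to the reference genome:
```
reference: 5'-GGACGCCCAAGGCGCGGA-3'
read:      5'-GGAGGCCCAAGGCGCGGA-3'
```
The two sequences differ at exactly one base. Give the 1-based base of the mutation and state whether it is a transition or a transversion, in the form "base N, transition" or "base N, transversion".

base 4, transversion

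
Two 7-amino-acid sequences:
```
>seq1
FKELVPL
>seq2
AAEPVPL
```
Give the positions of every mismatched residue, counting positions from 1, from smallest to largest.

Differences at position 1 (F→A), position 2 (K→A), position 4 (L→P).

1, 2, 4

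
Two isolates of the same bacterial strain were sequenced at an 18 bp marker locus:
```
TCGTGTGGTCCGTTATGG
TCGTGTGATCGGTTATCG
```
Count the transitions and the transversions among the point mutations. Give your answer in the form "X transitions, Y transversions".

Mismatches (1-based):
base 8: G→A (purine→purine, transition)
base 11: C→G (pyrimidine→purine, transversion)
base 17: G→C (purine→pyrimidine, transversion)

1 transition, 2 transversions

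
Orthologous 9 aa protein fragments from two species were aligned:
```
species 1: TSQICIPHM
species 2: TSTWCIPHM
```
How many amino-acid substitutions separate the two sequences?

2

Mismatches (1-based): position 3: Q→T; position 4: I→W.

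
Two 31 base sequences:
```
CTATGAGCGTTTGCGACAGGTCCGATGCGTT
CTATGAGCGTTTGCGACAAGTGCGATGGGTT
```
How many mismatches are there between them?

3

Comparing position by position, 3 positions differ: 19 (G/A), 22 (C/G), 28 (C/G).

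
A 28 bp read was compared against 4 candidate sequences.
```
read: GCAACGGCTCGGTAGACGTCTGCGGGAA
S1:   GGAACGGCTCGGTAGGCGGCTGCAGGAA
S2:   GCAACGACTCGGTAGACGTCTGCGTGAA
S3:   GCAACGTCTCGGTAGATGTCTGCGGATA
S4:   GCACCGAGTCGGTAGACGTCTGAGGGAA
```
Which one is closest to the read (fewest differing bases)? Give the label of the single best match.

S1 differs at 4 bases; S2 differs at 2 bases; S3 differs at 4 bases; S4 differs at 4 bases. The closest is S2.

S2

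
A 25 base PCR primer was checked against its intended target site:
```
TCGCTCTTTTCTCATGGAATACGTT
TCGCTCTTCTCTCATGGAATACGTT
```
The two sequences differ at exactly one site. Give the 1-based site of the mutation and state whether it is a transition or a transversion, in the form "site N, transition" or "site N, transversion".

Site 9 changes T→C. T is a pyrimidine and C is a pyrimidine, so this is a transition.

site 9, transition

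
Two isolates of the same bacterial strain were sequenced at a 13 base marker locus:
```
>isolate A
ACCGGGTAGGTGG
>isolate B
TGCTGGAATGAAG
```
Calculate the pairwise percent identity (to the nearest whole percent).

7 positions differ (1, 2, 4, 7, 9, 11, 12), so 6 of 13 match: 6/13 = 46.15%.

46%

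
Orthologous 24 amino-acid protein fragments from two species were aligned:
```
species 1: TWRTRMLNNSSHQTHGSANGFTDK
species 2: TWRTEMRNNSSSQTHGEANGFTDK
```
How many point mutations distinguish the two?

4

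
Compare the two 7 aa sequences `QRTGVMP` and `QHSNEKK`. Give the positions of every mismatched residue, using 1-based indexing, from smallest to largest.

Differences at position 2 (R→H), position 3 (T→S), position 4 (G→N), position 5 (V→E), position 6 (M→K), position 7 (P→K).

2, 3, 4, 5, 6, 7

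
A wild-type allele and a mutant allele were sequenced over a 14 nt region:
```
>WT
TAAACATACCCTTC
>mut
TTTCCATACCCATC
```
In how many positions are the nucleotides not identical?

4

Comparing position by position, 4 positions differ: 2 (A/T), 3 (A/T), 4 (A/C), 12 (T/A).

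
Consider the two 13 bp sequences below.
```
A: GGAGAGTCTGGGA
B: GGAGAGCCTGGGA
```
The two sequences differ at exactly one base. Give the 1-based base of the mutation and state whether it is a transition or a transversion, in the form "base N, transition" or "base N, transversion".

Base 7 changes T→C. T is a pyrimidine and C is a pyrimidine, so this is a transition.

base 7, transition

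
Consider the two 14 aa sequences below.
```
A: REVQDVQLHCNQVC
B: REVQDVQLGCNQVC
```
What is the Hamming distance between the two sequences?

Mismatches (1-based): residue 9: H→G.

1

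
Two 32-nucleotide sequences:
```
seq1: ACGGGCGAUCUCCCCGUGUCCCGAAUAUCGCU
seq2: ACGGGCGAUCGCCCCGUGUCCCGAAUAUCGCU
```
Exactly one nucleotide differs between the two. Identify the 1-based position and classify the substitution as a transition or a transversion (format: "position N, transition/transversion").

Position 11 changes U→G. U is a pyrimidine and G is a purine, so this is a transversion.

position 11, transversion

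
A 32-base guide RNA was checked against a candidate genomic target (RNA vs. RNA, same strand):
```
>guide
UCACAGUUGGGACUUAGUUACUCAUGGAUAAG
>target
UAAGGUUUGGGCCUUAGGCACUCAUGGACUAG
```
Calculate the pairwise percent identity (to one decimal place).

71.9%

9 positions differ (2, 4, 5, 6, 12, 18, 19, 29, 30), so 23 of 32 match: 23/32 = 71.88%.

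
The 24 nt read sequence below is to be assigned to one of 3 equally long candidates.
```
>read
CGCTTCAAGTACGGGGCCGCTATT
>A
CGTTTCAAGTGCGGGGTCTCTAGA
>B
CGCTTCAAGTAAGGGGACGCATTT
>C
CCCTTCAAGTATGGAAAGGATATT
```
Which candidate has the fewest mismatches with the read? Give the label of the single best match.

Hamming distances to read — A: 6; B: 4; C: 7.
Smallest is B with 4 mismatches.

B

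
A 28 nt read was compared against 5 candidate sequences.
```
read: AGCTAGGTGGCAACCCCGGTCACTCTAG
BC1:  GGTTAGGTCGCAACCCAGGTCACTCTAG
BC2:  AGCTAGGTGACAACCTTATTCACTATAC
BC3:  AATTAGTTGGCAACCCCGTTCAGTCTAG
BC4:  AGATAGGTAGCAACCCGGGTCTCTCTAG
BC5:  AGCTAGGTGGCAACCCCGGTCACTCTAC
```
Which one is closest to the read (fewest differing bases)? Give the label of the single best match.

Hamming distances to read — BC1: 4; BC2: 7; BC3: 5; BC4: 4; BC5: 1.
Smallest is BC5 with 1 mismatch.

BC5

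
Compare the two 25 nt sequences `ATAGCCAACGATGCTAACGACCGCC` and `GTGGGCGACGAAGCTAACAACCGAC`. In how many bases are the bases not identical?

7

Mismatches (1-based): base 1: A→G; base 3: A→G; base 5: C→G; base 7: A→G; base 12: T→A; base 19: G→A; base 24: C→A.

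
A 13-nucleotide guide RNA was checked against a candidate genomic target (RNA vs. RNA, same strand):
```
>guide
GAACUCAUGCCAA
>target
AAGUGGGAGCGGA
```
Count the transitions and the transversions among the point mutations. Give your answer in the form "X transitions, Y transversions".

5 transitions, 4 transversions

Mismatches (1-based):
base 1: G→A (purine→purine, transition)
base 3: A→G (purine→purine, transition)
base 4: C→U (pyrimidine→pyrimidine, transition)
base 5: U→G (pyrimidine→purine, transversion)
base 6: C→G (pyrimidine→purine, transversion)
base 7: A→G (purine→purine, transition)
base 8: U→A (pyrimidine→purine, transversion)
base 11: C→G (pyrimidine→purine, transversion)
base 12: A→G (purine→purine, transition)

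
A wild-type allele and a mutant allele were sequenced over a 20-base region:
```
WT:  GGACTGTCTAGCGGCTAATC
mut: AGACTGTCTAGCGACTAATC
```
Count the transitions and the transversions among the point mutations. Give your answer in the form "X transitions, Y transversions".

Mismatches (1-based):
position 1: G→A (purine→purine, transition)
position 14: G→A (purine→purine, transition)

2 transitions, 0 transversions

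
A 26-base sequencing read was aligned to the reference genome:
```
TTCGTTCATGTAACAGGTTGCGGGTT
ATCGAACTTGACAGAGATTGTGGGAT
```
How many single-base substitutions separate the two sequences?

10

Comparing position by position, 10 sites differ: 1 (T/A), 5 (T/A), 6 (T/A), 8 (A/T), 11 (T/A), 12 (A/C), 14 (C/G), 17 (G/A), 21 (C/T), 25 (T/A).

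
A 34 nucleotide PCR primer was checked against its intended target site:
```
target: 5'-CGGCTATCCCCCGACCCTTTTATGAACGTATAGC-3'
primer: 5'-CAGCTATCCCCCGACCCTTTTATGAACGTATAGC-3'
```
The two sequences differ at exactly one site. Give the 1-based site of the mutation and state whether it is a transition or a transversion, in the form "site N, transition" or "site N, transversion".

Site 2 changes G→A. G is a purine and A is a purine, so this is a transition.

site 2, transition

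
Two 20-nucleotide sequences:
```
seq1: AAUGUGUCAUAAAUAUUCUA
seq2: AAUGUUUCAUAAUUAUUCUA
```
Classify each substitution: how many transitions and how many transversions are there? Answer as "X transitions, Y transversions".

Mismatches (1-based):
position 6: G→U (purine→pyrimidine, transversion)
position 13: A→U (purine→pyrimidine, transversion)

0 transitions, 2 transversions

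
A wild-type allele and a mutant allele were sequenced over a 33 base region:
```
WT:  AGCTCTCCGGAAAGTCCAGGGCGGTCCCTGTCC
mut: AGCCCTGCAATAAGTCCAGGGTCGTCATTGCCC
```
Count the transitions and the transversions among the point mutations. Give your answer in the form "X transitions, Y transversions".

6 transitions, 4 transversions

Mismatches (1-based):
site 4: T→C (pyrimidine→pyrimidine, transition)
site 7: C→G (pyrimidine→purine, transversion)
site 9: G→A (purine→purine, transition)
site 10: G→A (purine→purine, transition)
site 11: A→T (purine→pyrimidine, transversion)
site 22: C→T (pyrimidine→pyrimidine, transition)
site 23: G→C (purine→pyrimidine, transversion)
site 27: C→A (pyrimidine→purine, transversion)
site 28: C→T (pyrimidine→pyrimidine, transition)
site 31: T→C (pyrimidine→pyrimidine, transition)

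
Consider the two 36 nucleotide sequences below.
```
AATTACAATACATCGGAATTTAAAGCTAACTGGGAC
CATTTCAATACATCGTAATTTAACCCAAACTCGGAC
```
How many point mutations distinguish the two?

7

Comparing position by position, 7 positions differ: 1 (A/C), 5 (A/T), 16 (G/T), 24 (A/C), 25 (G/C), 27 (T/A), 32 (G/C).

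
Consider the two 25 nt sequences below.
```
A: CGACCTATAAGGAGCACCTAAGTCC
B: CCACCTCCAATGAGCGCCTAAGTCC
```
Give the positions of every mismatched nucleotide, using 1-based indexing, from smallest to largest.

2, 7, 8, 11, 16

Scanning 1-based: 2: G/C; 7: A/C; 8: T/C; 11: G/T; 16: A/G.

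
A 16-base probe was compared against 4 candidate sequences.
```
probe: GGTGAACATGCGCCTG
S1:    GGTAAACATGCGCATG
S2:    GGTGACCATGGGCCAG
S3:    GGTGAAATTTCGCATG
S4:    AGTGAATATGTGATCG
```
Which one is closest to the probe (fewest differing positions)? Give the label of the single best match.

Hamming distances to probe — S1: 2; S2: 3; S3: 4; S4: 6.
Smallest is S1 with 2 mismatches.

S1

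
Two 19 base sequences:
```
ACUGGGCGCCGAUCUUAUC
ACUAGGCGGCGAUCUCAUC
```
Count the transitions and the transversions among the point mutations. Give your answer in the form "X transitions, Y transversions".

Transitions (purine↔purine or pyrimidine↔pyrimidine): 4 G→A, 16 U→C.
Transversions (purine↔pyrimidine): 9 C→G.

2 transitions, 1 transversion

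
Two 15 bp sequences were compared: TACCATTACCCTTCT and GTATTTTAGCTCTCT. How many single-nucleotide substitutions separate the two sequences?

8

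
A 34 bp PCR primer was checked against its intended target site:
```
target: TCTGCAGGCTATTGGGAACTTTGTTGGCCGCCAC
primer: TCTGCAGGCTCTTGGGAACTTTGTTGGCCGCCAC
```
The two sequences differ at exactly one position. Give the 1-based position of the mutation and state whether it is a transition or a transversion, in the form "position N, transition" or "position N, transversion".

Position 11 changes A→C. A is a purine and C is a pyrimidine, so this is a transversion.

position 11, transversion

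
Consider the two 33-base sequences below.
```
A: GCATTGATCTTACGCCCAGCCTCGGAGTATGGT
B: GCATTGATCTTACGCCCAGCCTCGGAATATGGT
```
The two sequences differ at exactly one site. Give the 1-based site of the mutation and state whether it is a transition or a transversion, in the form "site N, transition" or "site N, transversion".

The sequences differ only at site 27: G→A (purine→purine), a transition.

site 27, transition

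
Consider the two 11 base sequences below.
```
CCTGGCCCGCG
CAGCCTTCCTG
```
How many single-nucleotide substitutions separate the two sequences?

8

Comparing position by position, 8 bases differ: 2 (C/A), 3 (T/G), 4 (G/C), 5 (G/C), 6 (C/T), 7 (C/T), 9 (G/C), 10 (C/T).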